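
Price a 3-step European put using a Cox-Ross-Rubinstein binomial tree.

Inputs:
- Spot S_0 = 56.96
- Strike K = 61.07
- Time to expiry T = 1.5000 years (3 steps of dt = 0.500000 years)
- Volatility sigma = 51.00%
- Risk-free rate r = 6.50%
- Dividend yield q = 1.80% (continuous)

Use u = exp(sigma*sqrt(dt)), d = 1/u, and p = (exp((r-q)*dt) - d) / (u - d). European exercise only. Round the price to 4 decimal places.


dt = T/N = 0.500000
u = exp(sigma*sqrt(dt)) = 1.434225; d = 1/u = 0.697241
p = (exp((r-q)*dt) - d) / (u - d) = 0.443073
Discount per step: exp(-r*dt) = 0.968022
Stock lattice S(k, i) with i counting down-moves:
  k=0: S(0,0) = 56.9600
  k=1: S(1,0) = 81.6934; S(1,1) = 39.7148
  k=2: S(2,0) = 117.1668; S(2,1) = 56.9600; S(2,2) = 27.6908
  k=3: S(3,0) = 168.0435; S(3,1) = 81.6934; S(3,2) = 39.7148; S(3,3) = 19.3072
Terminal payoffs V(N, i) = max(K - S_T, 0):
  V(3,0) = 0.000000; V(3,1) = 0.000000; V(3,2) = 21.355164; V(3,3) = 41.762842
Backward induction: V(k, i) = exp(-r*dt) * [p * V(k+1, i) + (1-p) * V(k+1, i+1)].
  V(2,0) = exp(-r*dt) * [p*0.000000 + (1-p)*0.000000] = 0.000000
  V(2,1) = exp(-r*dt) * [p*0.000000 + (1-p)*21.355164] = 11.512955
  V(2,2) = exp(-r*dt) * [p*21.355164 + (1-p)*41.762842] = 31.674427
  V(1,0) = exp(-r*dt) * [p*0.000000 + (1-p)*11.512955] = 6.206842
  V(1,1) = exp(-r*dt) * [p*11.512955 + (1-p)*31.674427] = 22.014213
  V(0,0) = exp(-r*dt) * [p*6.206842 + (1-p)*22.014213] = 14.530402

Answer: Price = V(0,0) = 14.5304


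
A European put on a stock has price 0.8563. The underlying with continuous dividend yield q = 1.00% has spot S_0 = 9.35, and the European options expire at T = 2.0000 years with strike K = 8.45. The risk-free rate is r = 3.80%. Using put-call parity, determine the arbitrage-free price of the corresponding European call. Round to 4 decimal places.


Answer: Call price = 2.1896

Derivation:
Put-call parity: C - P = S_0 * exp(-qT) - K * exp(-rT).
S_0 * exp(-qT) = 9.3500 * 0.98019867 = 9.16485760
K * exp(-rT) = 8.4500 * 0.92681621 = 7.83159695
C = P + S*exp(-qT) - K*exp(-rT)
C = 0.8563 + 9.16485760 - 7.83159695 = 2.1896


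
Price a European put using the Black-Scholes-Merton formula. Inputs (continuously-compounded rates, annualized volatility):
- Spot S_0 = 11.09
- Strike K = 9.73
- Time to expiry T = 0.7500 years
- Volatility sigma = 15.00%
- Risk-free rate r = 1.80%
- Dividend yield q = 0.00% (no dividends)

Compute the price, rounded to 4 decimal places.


d1 = (ln(S/K) + (r - q + 0.5*sigma^2) * T) / (sigma * sqrt(T)) = 1.17600403
d2 = d1 - sigma * sqrt(T) = 1.04610022
exp(-rT) = 0.98659072; exp(-qT) = 1.00000000
P = K * exp(-rT) * N(-d2) - S_0 * exp(-qT) * N(-d1)
N(-d1) = 0.11979663; N(-d2) = 0.14775738
P = 9.7300 * 0.98659072 * 0.14775738 - 11.0900 * 1.00000000 * 0.11979663 = 0.0899

Answer: Price = 0.0899


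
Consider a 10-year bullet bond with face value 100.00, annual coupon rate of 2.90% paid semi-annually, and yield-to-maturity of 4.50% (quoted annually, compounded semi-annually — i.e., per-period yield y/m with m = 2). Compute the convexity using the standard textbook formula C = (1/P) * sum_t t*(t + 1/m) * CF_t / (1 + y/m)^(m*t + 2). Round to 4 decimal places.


Answer: Convexity = 82.5356

Derivation:
Coupon per period c = face * coupon_rate / m = 1.450000
Periods per year m = 2; per-period yield y/m = 0.022500
Number of cashflows N = 20
Cashflows (t years, CF_t, discount factor 1/(1+y/m)^(m*t), PV):
  t = 0.5000: CF_t = 1.450000, DF = 0.977995, PV = 1.418093
  t = 1.0000: CF_t = 1.450000, DF = 0.956474, PV = 1.386888
  t = 1.5000: CF_t = 1.450000, DF = 0.935427, PV = 1.356370
  t = 2.0000: CF_t = 1.450000, DF = 0.914843, PV = 1.326523
  t = 2.5000: CF_t = 1.450000, DF = 0.894712, PV = 1.297333
  t = 3.0000: CF_t = 1.450000, DF = 0.875024, PV = 1.268785
  t = 3.5000: CF_t = 1.450000, DF = 0.855769, PV = 1.240866
  t = 4.0000: CF_t = 1.450000, DF = 0.836938, PV = 1.213561
  t = 4.5000: CF_t = 1.450000, DF = 0.818522, PV = 1.186856
  t = 5.0000: CF_t = 1.450000, DF = 0.800510, PV = 1.160740
  t = 5.5000: CF_t = 1.450000, DF = 0.782895, PV = 1.135198
  t = 6.0000: CF_t = 1.450000, DF = 0.765667, PV = 1.110218
  t = 6.5000: CF_t = 1.450000, DF = 0.748819, PV = 1.085788
  t = 7.0000: CF_t = 1.450000, DF = 0.732341, PV = 1.061895
  t = 7.5000: CF_t = 1.450000, DF = 0.716226, PV = 1.038528
  t = 8.0000: CF_t = 1.450000, DF = 0.700466, PV = 1.015675
  t = 8.5000: CF_t = 1.450000, DF = 0.685052, PV = 0.993326
  t = 9.0000: CF_t = 1.450000, DF = 0.669978, PV = 0.971468
  t = 9.5000: CF_t = 1.450000, DF = 0.655235, PV = 0.950091
  t = 10.0000: CF_t = 101.450000, DF = 0.640816, PV = 65.010831
Price P = sum_t PV_t = 87.229030
Convexity numerator sum_t t*(t + 1/m) * CF_t / (1+y/m)^(m*t + 2):
  t = 0.5000: term = 0.678185
  t = 1.0000: term = 1.989784
  t = 1.5000: term = 3.891999
  t = 2.0000: term = 6.343926
  t = 2.5000: term = 9.306493
  t = 3.0000: term = 12.742386
  t = 3.5000: term = 16.615989
  t = 4.0000: term = 20.893314
  t = 4.5000: term = 25.541949
  t = 5.0000: term = 30.530991
  t = 5.5000: term = 35.830991
  t = 6.0000: term = 41.413904
  t = 6.5000: term = 47.253029
  t = 7.0000: term = 53.322959
  t = 7.5000: term = 59.599535
  t = 8.0000: term = 66.059794
  t = 8.5000: term = 72.681925
  t = 9.0000: term = 79.445222
  t = 9.5000: term = 86.330043
  t = 10.0000: term = 6529.025781
Convexity = (1/P) * sum = 7199.498198 / 87.229030 = 82.535575


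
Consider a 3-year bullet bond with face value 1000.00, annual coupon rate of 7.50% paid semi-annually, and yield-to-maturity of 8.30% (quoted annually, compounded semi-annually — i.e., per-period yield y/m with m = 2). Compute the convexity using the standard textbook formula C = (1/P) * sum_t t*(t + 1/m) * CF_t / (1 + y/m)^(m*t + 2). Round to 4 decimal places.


Coupon per period c = face * coupon_rate / m = 37.500000
Periods per year m = 2; per-period yield y/m = 0.041500
Number of cashflows N = 6
Cashflows (t years, CF_t, discount factor 1/(1+y/m)^(m*t), PV):
  t = 0.5000: CF_t = 37.500000, DF = 0.960154, PV = 36.005761
  t = 1.0000: CF_t = 37.500000, DF = 0.921895, PV = 34.571062
  t = 1.5000: CF_t = 37.500000, DF = 0.885161, PV = 33.193530
  t = 2.0000: CF_t = 37.500000, DF = 0.849890, PV = 31.870888
  t = 2.5000: CF_t = 37.500000, DF = 0.816025, PV = 30.600949
  t = 3.0000: CF_t = 1037.500000, DF = 0.783510, PV = 812.891270
Price P = sum_t PV_t = 979.133461
Convexity numerator sum_t t*(t + 1/m) * CF_t / (1+y/m)^(m*t + 2):
  t = 0.5000: term = 16.596765
  t = 1.0000: term = 47.806333
  t = 1.5000: term = 91.802847
  t = 2.0000: term = 146.908061
  t = 2.5000: term = 211.581461
  t = 3.0000: term = 7868.704029
Convexity = (1/P) * sum = 8383.399496 / 979.133461 = 8.562060

Answer: Convexity = 8.5621


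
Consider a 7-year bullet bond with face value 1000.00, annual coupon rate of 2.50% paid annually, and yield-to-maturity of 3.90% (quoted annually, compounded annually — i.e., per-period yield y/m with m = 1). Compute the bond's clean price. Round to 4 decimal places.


Coupon per period c = face * coupon_rate / m = 25.000000
Periods per year m = 1; per-period yield y/m = 0.039000
Number of cashflows N = 7
Cashflows (t years, CF_t, discount factor 1/(1+y/m)^(m*t), PV):
  t = 1.0000: CF_t = 25.000000, DF = 0.962464, PV = 24.061598
  t = 2.0000: CF_t = 25.000000, DF = 0.926337, PV = 23.158419
  t = 3.0000: CF_t = 25.000000, DF = 0.891566, PV = 22.289143
  t = 4.0000: CF_t = 25.000000, DF = 0.858100, PV = 21.452495
  t = 5.0000: CF_t = 25.000000, DF = 0.825890, PV = 20.647253
  t = 6.0000: CF_t = 25.000000, DF = 0.794889, PV = 19.872235
  t = 7.0000: CF_t = 1025.000000, DF = 0.765052, PV = 784.178683
Price P = sum_t PV_t = 915.659827

Answer: Price = 915.6598


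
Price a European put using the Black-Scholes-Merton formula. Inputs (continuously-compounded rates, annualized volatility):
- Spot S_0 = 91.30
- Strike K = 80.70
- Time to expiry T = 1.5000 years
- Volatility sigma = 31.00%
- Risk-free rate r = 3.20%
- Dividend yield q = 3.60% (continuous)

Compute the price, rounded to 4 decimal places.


Answer: Price = 8.0868

Derivation:
d1 = (ln(S/K) + (r - q + 0.5*sigma^2) * T) / (sigma * sqrt(T)) = 0.49908278
d2 = d1 - sigma * sqrt(T) = 0.11941187
exp(-rT) = 0.95313379; exp(-qT) = 0.94743211
P = K * exp(-rT) * N(-d2) - S_0 * exp(-qT) * N(-d1)
N(-d1) = 0.30886054; N(-d2) = 0.45247453
P = 80.7000 * 0.95313379 * 0.45247453 - 91.3000 * 0.94743211 * 0.30886054 = 8.0868


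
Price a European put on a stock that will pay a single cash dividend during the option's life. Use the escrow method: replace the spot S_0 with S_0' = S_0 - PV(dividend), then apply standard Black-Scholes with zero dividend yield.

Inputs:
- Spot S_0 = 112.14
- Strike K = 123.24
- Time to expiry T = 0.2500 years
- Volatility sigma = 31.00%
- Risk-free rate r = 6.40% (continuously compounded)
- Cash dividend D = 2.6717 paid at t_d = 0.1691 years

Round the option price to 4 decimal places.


PV(D) = D * exp(-r * t_d) = 2.6717 * 0.98923595 = 2.64294169
S_0' = S_0 - PV(D) = 112.1400 - 2.64294169 = 109.49705831
d1 = (ln(S_0'/K) + (r + sigma^2/2)*T) / (sigma*sqrt(T)) = -0.58208703
d2 = d1 - sigma*sqrt(T) = -0.73708703
exp(-rT) = 0.98412732
N(-d1) = 0.71974597; N(-d2) = 0.76946529
P = K * exp(-rT) * N(-d2) - S_0' * N(-d1) = 123.2400 * 0.98412732 * 0.76946529 - 109.49705831 * 0.71974597 = 14.5136

Answer: Price = 14.5136


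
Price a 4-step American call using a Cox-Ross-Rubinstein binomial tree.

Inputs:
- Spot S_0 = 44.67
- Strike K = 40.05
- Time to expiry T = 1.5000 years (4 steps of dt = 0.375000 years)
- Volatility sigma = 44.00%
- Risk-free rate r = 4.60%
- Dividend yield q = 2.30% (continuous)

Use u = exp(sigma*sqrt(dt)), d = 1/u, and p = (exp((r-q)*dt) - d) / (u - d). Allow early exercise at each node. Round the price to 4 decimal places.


dt = T/N = 0.375000
u = exp(sigma*sqrt(dt)) = 1.309236; d = 1/u = 0.763804
p = (exp((r-q)*dt) - d) / (u - d) = 0.448925
Discount per step: exp(-r*dt) = 0.982898
Stock lattice S(k, i) with i counting down-moves:
  k=0: S(0,0) = 44.6700
  k=1: S(1,0) = 58.4836; S(1,1) = 34.1191
  k=2: S(2,0) = 76.5688; S(2,1) = 44.6700; S(2,2) = 26.0603
  k=3: S(3,0) = 100.2467; S(3,1) = 58.4836; S(3,2) = 34.1191; S(3,3) = 19.9050
  k=4: S(4,0) = 131.2466; S(4,1) = 76.5688; S(4,2) = 44.6700; S(4,3) = 26.0603; S(4,4) = 15.2035
Terminal payoffs V(N, i) = max(S_T - K, 0):
  V(4,0) = 91.196551; V(4,1) = 36.518815; V(4,2) = 4.620000; V(4,3) = 0.000000; V(4,4) = 0.000000
Backward induction: V(k, i) = exp(-r*dt) * [p * V(k+1, i) + (1-p) * V(k+1, i+1)]; then take max(V_cont, immediate exercise) for American.
  V(3,0) = exp(-r*dt) * [p*91.196551 + (1-p)*36.518815] = 60.020689; exercise = 60.196660; V(3,0) = max -> 60.196660
  V(3,1) = exp(-r*dt) * [p*36.518815 + (1-p)*4.620000] = 18.616265; exercise = 18.433579; V(3,1) = max -> 18.616265
  V(3,2) = exp(-r*dt) * [p*4.620000 + (1-p)*0.000000] = 2.038564; exercise = 0.000000; V(3,2) = max -> 2.038564
  V(3,3) = exp(-r*dt) * [p*0.000000 + (1-p)*0.000000] = 0.000000; exercise = 0.000000; V(3,3) = max -> 0.000000
  V(2,0) = exp(-r*dt) * [p*60.196660 + (1-p)*18.616265] = 36.645139; exercise = 36.518815; V(2,0) = max -> 36.645139
  V(2,1) = exp(-r*dt) * [p*18.616265 + (1-p)*2.038564] = 9.318571; exercise = 4.620000; V(2,1) = max -> 9.318571
  V(2,2) = exp(-r*dt) * [p*2.038564 + (1-p)*0.000000] = 0.899512; exercise = 0.000000; V(2,2) = max -> 0.899512
  V(1,0) = exp(-r*dt) * [p*36.645139 + (1-p)*9.318571] = 21.216987; exercise = 18.433579; V(1,0) = max -> 21.216987
  V(1,1) = exp(-r*dt) * [p*9.318571 + (1-p)*0.899512] = 4.599018; exercise = 0.000000; V(1,1) = max -> 4.599018
  V(0,0) = exp(-r*dt) * [p*21.216987 + (1-p)*4.599018] = 11.853005; exercise = 4.620000; V(0,0) = max -> 11.853005

Answer: Price = V(0,0) = 11.8530


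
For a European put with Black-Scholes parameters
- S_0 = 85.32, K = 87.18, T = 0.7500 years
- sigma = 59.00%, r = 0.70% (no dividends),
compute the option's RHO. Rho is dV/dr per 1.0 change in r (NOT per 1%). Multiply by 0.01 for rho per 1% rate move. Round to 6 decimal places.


d1 = 0.2235450273; d2 = -0.2874099609
phi(d1) = 0.3890977340; exp(-qT) = 1.0000000000; exp(-rT) = 0.9947637572
N(-d2) = 0.6131007825
Rho = -K*T*exp(-rT)*N(-d2) = -87.1800 * 0.7500 * 0.9947637572 * 0.6131007825 = -39.877686

Answer: Rho = -39.877686


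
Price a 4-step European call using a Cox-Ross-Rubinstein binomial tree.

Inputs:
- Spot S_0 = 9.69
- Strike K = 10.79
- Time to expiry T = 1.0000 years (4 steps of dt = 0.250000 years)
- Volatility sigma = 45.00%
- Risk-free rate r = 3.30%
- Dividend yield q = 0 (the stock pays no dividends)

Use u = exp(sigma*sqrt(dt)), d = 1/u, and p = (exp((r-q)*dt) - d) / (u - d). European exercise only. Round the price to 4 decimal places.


dt = T/N = 0.250000
u = exp(sigma*sqrt(dt)) = 1.252323; d = 1/u = 0.798516
p = (exp((r-q)*dt) - d) / (u - d) = 0.462241
Discount per step: exp(-r*dt) = 0.991784
Stock lattice S(k, i) with i counting down-moves:
  k=0: S(0,0) = 9.6900
  k=1: S(1,0) = 12.1350; S(1,1) = 7.7376
  k=2: S(2,0) = 15.1969; S(2,1) = 9.6900; S(2,2) = 6.1786
  k=3: S(3,0) = 19.0315; S(3,1) = 12.1350; S(3,2) = 7.7376; S(3,3) = 4.9337
  k=4: S(4,0) = 23.8336; S(4,1) = 15.1969; S(4,2) = 9.6900; S(4,3) = 6.1786; S(4,4) = 3.9397
Terminal payoffs V(N, i) = max(S_T - K, 0):
  V(4,0) = 13.043554; V(4,1) = 4.406945; V(4,2) = 0.000000; V(4,3) = 0.000000; V(4,4) = 0.000000
Backward induction: V(k, i) = exp(-r*dt) * [p * V(k+1, i) + (1-p) * V(k+1, i+1)].
  V(3,0) = exp(-r*dt) * [p*13.043554 + (1-p)*4.406945] = 8.330131
  V(3,1) = exp(-r*dt) * [p*4.406945 + (1-p)*0.000000] = 2.020333
  V(3,2) = exp(-r*dt) * [p*0.000000 + (1-p)*0.000000] = 0.000000
  V(3,3) = exp(-r*dt) * [p*0.000000 + (1-p)*0.000000] = 0.000000
  V(2,0) = exp(-r*dt) * [p*8.330131 + (1-p)*2.020333] = 4.896417
  V(2,1) = exp(-r*dt) * [p*2.020333 + (1-p)*0.000000] = 0.926208
  V(2,2) = exp(-r*dt) * [p*0.000000 + (1-p)*0.000000] = 0.000000
  V(1,0) = exp(-r*dt) * [p*4.896417 + (1-p)*0.926208] = 2.738713
  V(1,1) = exp(-r*dt) * [p*0.926208 + (1-p)*0.000000] = 0.424614
  V(0,0) = exp(-r*dt) * [p*2.738713 + (1-p)*0.424614] = 1.482008

Answer: Price = V(0,0) = 1.4820


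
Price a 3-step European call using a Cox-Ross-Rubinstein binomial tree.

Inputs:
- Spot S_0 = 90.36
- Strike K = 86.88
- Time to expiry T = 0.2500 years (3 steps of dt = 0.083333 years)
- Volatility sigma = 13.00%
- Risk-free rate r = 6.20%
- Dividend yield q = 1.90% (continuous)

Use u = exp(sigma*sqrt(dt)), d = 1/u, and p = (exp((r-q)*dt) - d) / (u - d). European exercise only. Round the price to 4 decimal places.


Answer: Price = V(0,0) = 4.9827

Derivation:
dt = T/N = 0.083333
u = exp(sigma*sqrt(dt)) = 1.038241; d = 1/u = 0.963168
p = (exp((r-q)*dt) - d) / (u - d) = 0.538436
Discount per step: exp(-r*dt) = 0.994847
Stock lattice S(k, i) with i counting down-moves:
  k=0: S(0,0) = 90.3600
  k=1: S(1,0) = 93.8154; S(1,1) = 87.0318
  k=2: S(2,0) = 97.4030; S(2,1) = 90.3600; S(2,2) = 83.8262
  k=3: S(3,0) = 101.1278; S(3,1) = 93.8154; S(3,2) = 87.0318; S(3,3) = 80.7387
Terminal payoffs V(N, i) = max(S_T - K, 0):
  V(3,0) = 14.247793; V(3,1) = 6.935441; V(3,2) = 0.151831; V(3,3) = 0.000000
Backward induction: V(k, i) = exp(-r*dt) * [p * V(k+1, i) + (1-p) * V(k+1, i+1)].
  V(2,0) = exp(-r*dt) * [p*14.247793 + (1-p)*6.935441] = 10.816644
  V(2,1) = exp(-r*dt) * [p*6.935441 + (1-p)*0.151831] = 3.784766
  V(2,2) = exp(-r*dt) * [p*0.151831 + (1-p)*0.000000] = 0.081330
  V(1,0) = exp(-r*dt) * [p*10.816644 + (1-p)*3.784766] = 7.531966
  V(1,1) = exp(-r*dt) * [p*3.784766 + (1-p)*0.081330] = 2.064698
  V(0,0) = exp(-r*dt) * [p*7.531966 + (1-p)*2.064698] = 4.982662


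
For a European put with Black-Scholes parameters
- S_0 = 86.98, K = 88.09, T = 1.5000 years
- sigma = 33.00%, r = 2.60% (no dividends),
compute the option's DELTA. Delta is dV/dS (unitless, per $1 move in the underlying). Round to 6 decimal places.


Answer: Delta = -0.394657

Derivation:
d1 = 0.2672026827; d2 = -0.1369631248
phi(d1) = 0.3849517913; exp(-qT) = 1.0000000000; exp(-rT) = 0.9617507091
N(-d1) = 0.3946565554
Delta = -exp(-qT) * N(-d1) = -1.0000000000 * 0.3946565554 = -0.394657


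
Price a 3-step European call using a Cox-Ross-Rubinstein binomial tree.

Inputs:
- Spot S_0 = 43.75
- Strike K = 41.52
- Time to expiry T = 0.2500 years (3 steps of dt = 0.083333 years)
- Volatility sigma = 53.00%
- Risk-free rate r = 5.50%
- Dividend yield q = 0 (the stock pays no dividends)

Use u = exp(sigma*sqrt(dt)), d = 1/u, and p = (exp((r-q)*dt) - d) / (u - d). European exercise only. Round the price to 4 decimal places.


Answer: Price = V(0,0) = 6.2930

Derivation:
dt = T/N = 0.083333
u = exp(sigma*sqrt(dt)) = 1.165322; d = 1/u = 0.858132
p = (exp((r-q)*dt) - d) / (u - d) = 0.476779
Discount per step: exp(-r*dt) = 0.995427
Stock lattice S(k, i) with i counting down-moves:
  k=0: S(0,0) = 43.7500
  k=1: S(1,0) = 50.9829; S(1,1) = 37.5433
  k=2: S(2,0) = 59.4115; S(2,1) = 43.7500; S(2,2) = 32.2171
  k=3: S(3,0) = 69.2335; S(3,1) = 50.9829; S(3,2) = 37.5433; S(3,3) = 27.6465
Terminal payoffs V(N, i) = max(S_T - K, 0):
  V(3,0) = 27.713516; V(3,1) = 9.462857; V(3,2) = 0.000000; V(3,3) = 0.000000
Backward induction: V(k, i) = exp(-r*dt) * [p * V(k+1, i) + (1-p) * V(k+1, i+1)].
  V(2,0) = exp(-r*dt) * [p*27.713516 + (1-p)*9.462857] = 18.081332
  V(2,1) = exp(-r*dt) * [p*9.462857 + (1-p)*0.000000] = 4.491064
  V(2,2) = exp(-r*dt) * [p*0.000000 + (1-p)*0.000000] = 0.000000
  V(1,0) = exp(-r*dt) * [p*18.081332 + (1-p)*4.491064] = 10.920456
  V(1,1) = exp(-r*dt) * [p*4.491064 + (1-p)*0.000000] = 2.131455
  V(0,0) = exp(-r*dt) * [p*10.920456 + (1-p)*2.131455] = 6.292961


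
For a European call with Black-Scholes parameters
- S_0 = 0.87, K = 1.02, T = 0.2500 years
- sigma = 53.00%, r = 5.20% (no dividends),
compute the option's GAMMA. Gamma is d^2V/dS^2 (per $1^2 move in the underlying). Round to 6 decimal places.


Answer: Gamma = 1.585182

Derivation:
d1 = -0.4186875269; d2 = -0.6836875269
phi(d1) = 0.3654637603; exp(-qT) = 1.0000000000; exp(-rT) = 0.9870841350
Gamma = exp(-qT) * phi(d1) / (S * sigma * sqrt(T)) = 1.0000000000 * 0.3654637603 / (0.8700 * 0.5300 * 0.5000000000) = 1.585182


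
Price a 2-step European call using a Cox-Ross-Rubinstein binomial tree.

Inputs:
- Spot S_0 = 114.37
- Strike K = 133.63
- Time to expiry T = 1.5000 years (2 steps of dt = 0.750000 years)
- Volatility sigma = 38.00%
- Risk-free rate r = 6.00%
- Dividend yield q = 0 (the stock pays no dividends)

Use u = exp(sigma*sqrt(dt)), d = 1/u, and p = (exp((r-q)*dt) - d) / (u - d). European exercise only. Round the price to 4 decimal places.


dt = T/N = 0.750000
u = exp(sigma*sqrt(dt)) = 1.389702; d = 1/u = 0.719579
p = (exp((r-q)*dt) - d) / (u - d) = 0.487148
Discount per step: exp(-r*dt) = 0.955997
Stock lattice S(k, i) with i counting down-moves:
  k=0: S(0,0) = 114.3700
  k=1: S(1,0) = 158.9403; S(1,1) = 82.2982
  k=2: S(2,0) = 220.8797; S(2,1) = 114.3700; S(2,2) = 59.2200
Terminal payoffs V(N, i) = max(S_T - K, 0):
  V(2,0) = 87.249679; V(2,1) = 0.000000; V(2,2) = 0.000000
Backward induction: V(k, i) = exp(-r*dt) * [p * V(k+1, i) + (1-p) * V(k+1, i+1)].
  V(1,0) = exp(-r*dt) * [p*87.249679 + (1-p)*0.000000] = 40.633223
  V(1,1) = exp(-r*dt) * [p*0.000000 + (1-p)*0.000000] = 0.000000
  V(0,0) = exp(-r*dt) * [p*40.633223 + (1-p)*0.000000] = 18.923380

Answer: Price = V(0,0) = 18.9234


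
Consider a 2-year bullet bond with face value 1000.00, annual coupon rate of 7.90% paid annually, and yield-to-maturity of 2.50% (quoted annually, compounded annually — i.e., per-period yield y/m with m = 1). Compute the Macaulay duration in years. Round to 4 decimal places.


Coupon per period c = face * coupon_rate / m = 79.000000
Periods per year m = 1; per-period yield y/m = 0.025000
Number of cashflows N = 2
Cashflows (t years, CF_t, discount factor 1/(1+y/m)^(m*t), PV):
  t = 1.0000: CF_t = 79.000000, DF = 0.975610, PV = 77.073171
  t = 2.0000: CF_t = 1079.000000, DF = 0.951814, PV = 1027.007733
Price P = sum_t PV_t = 1104.080904
Macaulay numerator sum_t t * PV_t:
  t * PV_t at t = 1.0000: 77.073171
  t * PV_t at t = 2.0000: 2054.015467
Macaulay duration D = (sum_t t * PV_t) / P = 2131.088638 / 1104.080904 = 1.930192

Answer: Macaulay duration = 1.9302 years


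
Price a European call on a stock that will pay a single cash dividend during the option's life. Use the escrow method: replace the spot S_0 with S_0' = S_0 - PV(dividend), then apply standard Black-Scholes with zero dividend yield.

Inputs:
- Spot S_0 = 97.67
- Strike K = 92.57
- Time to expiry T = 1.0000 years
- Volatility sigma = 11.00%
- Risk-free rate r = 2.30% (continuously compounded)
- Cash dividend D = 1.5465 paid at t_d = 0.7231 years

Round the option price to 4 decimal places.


PV(D) = D * exp(-r * t_d) = 1.5465 * 0.98350624 = 1.52099239
S_0' = S_0 - PV(D) = 97.6700 - 1.52099239 = 96.14900761
d1 = (ln(S_0'/K) + (r + sigma^2/2)*T) / (sigma*sqrt(T)) = 0.60894578
d2 = d1 - sigma*sqrt(T) = 0.49894578
exp(-rT) = 0.97726248
N(d1) = 0.72871981; N(d2) = 0.69109121
C = S_0' * N(d1) - K * exp(-rT) * N(d2) = 96.14900761 * 0.72871981 - 92.5700 * 0.97726248 * 0.69109121 = 7.5460

Answer: Price = 7.5460


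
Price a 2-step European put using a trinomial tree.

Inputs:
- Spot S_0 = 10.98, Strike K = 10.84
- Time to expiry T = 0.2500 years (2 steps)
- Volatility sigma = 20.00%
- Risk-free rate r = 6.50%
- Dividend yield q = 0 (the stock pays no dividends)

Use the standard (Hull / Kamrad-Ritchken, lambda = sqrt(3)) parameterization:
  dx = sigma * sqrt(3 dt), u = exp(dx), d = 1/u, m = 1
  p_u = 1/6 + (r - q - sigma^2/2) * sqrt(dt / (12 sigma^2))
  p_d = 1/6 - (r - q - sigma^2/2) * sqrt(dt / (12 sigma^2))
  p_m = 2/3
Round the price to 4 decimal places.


dt = T/N = 0.125000; dx = sigma*sqrt(3*dt) = 0.122474
u = exp(dx) = 1.130290; d = 1/u = 0.884728
p_u = 0.189631, p_m = 0.666667, p_d = 0.143703
Discount per step: exp(-r*dt) = 0.991908
Stock lattice S(k, j) with j the centered position index:
  k=0: S(0,+0) = 10.9800
  k=1: S(1,-1) = 9.7143; S(1,+0) = 10.9800; S(1,+1) = 12.4106
  k=2: S(2,-2) = 8.5945; S(2,-1) = 9.7143; S(2,+0) = 10.9800; S(2,+1) = 12.4106; S(2,+2) = 14.0276
Terminal payoffs V(N, j) = max(K - S_T, 0):
  V(2,-2) = 2.245466; V(2,-1) = 1.125681; V(2,+0) = 0.000000; V(2,+1) = 0.000000; V(2,+2) = 0.000000
Backward induction: V(k, j) = exp(-r*dt) * [p_u * V(k+1, j+1) + p_m * V(k+1, j) + p_d * V(k+1, j-1)]
  V(1,-1) = exp(-r*dt) * [p_u*0.000000 + p_m*1.125681 + p_d*2.245466] = 1.064450
  V(1,+0) = exp(-r*dt) * [p_u*0.000000 + p_m*0.000000 + p_d*1.125681] = 0.160454
  V(1,+1) = exp(-r*dt) * [p_u*0.000000 + p_m*0.000000 + p_d*0.000000] = 0.000000
  V(0,+0) = exp(-r*dt) * [p_u*0.000000 + p_m*0.160454 + p_d*1.064450] = 0.257831

Answer: Price = V(0,0) = 0.2578


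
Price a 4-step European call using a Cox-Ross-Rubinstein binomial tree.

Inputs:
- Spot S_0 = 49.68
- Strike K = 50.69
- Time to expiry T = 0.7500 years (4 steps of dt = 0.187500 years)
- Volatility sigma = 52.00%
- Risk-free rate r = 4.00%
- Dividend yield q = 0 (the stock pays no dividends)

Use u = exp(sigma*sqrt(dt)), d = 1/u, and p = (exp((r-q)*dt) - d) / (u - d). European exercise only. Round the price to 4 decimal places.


Answer: Price = V(0,0) = 8.6979

Derivation:
dt = T/N = 0.187500
u = exp(sigma*sqrt(dt)) = 1.252531; d = 1/u = 0.798383
p = (exp((r-q)*dt) - d) / (u - d) = 0.460521
Discount per step: exp(-r*dt) = 0.992528
Stock lattice S(k, i) with i counting down-moves:
  k=0: S(0,0) = 49.6800
  k=1: S(1,0) = 62.2258; S(1,1) = 39.6637
  k=2: S(2,0) = 77.9397; S(2,1) = 49.6800; S(2,2) = 31.6668
  k=3: S(3,0) = 97.6219; S(3,1) = 62.2258; S(3,2) = 39.6637; S(3,3) = 25.2823
  k=4: S(4,0) = 122.2745; S(4,1) = 77.9397; S(4,2) = 49.6800; S(4,3) = 31.6668; S(4,4) = 20.1849
Terminal payoffs V(N, i) = max(S_T - K, 0):
  V(4,0) = 71.584542; V(4,1) = 27.249715; V(4,2) = 0.000000; V(4,3) = 0.000000; V(4,4) = 0.000000
Backward induction: V(k, i) = exp(-r*dt) * [p * V(k+1, i) + (1-p) * V(k+1, i+1)].
  V(3,0) = exp(-r*dt) * [p*71.584542 + (1-p)*27.249715] = 47.310692
  V(3,1) = exp(-r*dt) * [p*27.249715 + (1-p)*0.000000] = 12.455314
  V(3,2) = exp(-r*dt) * [p*0.000000 + (1-p)*0.000000] = 0.000000
  V(3,3) = exp(-r*dt) * [p*0.000000 + (1-p)*0.000000] = 0.000000
  V(2,0) = exp(-r*dt) * [p*47.310692 + (1-p)*12.455314] = 28.293962
  V(2,1) = exp(-r*dt) * [p*12.455314 + (1-p)*0.000000] = 5.693081
  V(2,2) = exp(-r*dt) * [p*0.000000 + (1-p)*0.000000] = 0.000000
  V(1,0) = exp(-r*dt) * [p*28.293962 + (1-p)*5.693081] = 15.980965
  V(1,1) = exp(-r*dt) * [p*5.693081 + (1-p)*0.000000] = 2.602196
  V(0,0) = exp(-r*dt) * [p*15.980965 + (1-p)*2.602196] = 8.697927


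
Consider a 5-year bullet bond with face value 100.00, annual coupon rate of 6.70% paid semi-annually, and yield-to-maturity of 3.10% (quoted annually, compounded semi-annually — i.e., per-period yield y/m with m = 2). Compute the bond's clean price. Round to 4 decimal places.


Answer: Price = 116.5560

Derivation:
Coupon per period c = face * coupon_rate / m = 3.350000
Periods per year m = 2; per-period yield y/m = 0.015500
Number of cashflows N = 10
Cashflows (t years, CF_t, discount factor 1/(1+y/m)^(m*t), PV):
  t = 0.5000: CF_t = 3.350000, DF = 0.984737, PV = 3.298868
  t = 1.0000: CF_t = 3.350000, DF = 0.969706, PV = 3.248516
  t = 1.5000: CF_t = 3.350000, DF = 0.954905, PV = 3.198932
  t = 2.0000: CF_t = 3.350000, DF = 0.940330, PV = 3.150105
  t = 2.5000: CF_t = 3.350000, DF = 0.925977, PV = 3.102024
  t = 3.0000: CF_t = 3.350000, DF = 0.911844, PV = 3.054677
  t = 3.5000: CF_t = 3.350000, DF = 0.897926, PV = 3.008052
  t = 4.0000: CF_t = 3.350000, DF = 0.884220, PV = 2.962139
  t = 4.5000: CF_t = 3.350000, DF = 0.870724, PV = 2.916926
  t = 5.0000: CF_t = 103.350000, DF = 0.857434, PV = 88.615808
Price P = sum_t PV_t = 116.556047


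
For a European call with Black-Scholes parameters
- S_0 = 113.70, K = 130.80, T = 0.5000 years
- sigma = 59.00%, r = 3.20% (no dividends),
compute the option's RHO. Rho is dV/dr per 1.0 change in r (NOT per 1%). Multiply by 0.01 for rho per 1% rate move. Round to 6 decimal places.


d1 = -0.0888822156; d2 = -0.5060752165
phi(d1) = 0.3973695570; exp(-qT) = 1.0000000000; exp(-rT) = 0.9841273201
N(d2) = 0.3064019240
Rho = K*T*exp(-rT)*N(d2) = 130.8000 * 0.5000 * 0.9841273201 * 0.3064019240 = 19.720618

Answer: Rho = 19.720618


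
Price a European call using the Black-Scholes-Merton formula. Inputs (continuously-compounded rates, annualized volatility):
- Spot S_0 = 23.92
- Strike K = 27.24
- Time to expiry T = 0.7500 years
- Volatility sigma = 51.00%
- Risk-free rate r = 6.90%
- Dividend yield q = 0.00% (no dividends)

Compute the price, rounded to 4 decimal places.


d1 = (ln(S/K) + (r - q + 0.5*sigma^2) * T) / (sigma * sqrt(T)) = 0.04373360
d2 = d1 - sigma * sqrt(T) = -0.39793936
exp(-rT) = 0.94956623; exp(-qT) = 1.00000000
C = S_0 * exp(-qT) * N(d1) - K * exp(-rT) * N(d2)
N(d1) = 0.51744162; N(d2) = 0.34533744
C = 23.9200 * 1.00000000 * 0.51744162 - 27.2400 * 0.94956623 * 0.34533744 = 3.4446

Answer: Price = 3.4446


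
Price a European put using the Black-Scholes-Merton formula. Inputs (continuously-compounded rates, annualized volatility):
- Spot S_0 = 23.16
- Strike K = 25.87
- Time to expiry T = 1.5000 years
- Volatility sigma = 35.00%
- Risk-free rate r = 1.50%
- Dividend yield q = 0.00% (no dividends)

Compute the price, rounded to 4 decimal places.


Answer: Price = 5.2641

Derivation:
d1 = (ln(S/K) + (r - q + 0.5*sigma^2) * T) / (sigma * sqrt(T)) = 0.00867273
d2 = d1 - sigma * sqrt(T) = -0.41998798
exp(-rT) = 0.97775124; exp(-qT) = 1.00000000
P = K * exp(-rT) * N(-d2) - S_0 * exp(-qT) * N(-d1)
N(-d1) = 0.49654013; N(-d2) = 0.66275288
P = 25.8700 * 0.97775124 * 0.66275288 - 23.1600 * 1.00000000 * 0.49654013 = 5.2641


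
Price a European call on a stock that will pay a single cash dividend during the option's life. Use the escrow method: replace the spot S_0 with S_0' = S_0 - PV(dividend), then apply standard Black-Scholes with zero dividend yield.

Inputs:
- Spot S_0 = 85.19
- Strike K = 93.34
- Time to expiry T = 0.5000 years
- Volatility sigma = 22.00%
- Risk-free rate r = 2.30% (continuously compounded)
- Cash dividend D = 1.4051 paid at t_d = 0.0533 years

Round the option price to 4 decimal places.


PV(D) = D * exp(-r * t_d) = 1.4051 * 0.99877485 = 1.40337854
S_0' = S_0 - PV(D) = 85.1900 - 1.40337854 = 83.78662146
d1 = (ln(S_0'/K) + (r + sigma^2/2)*T) / (sigma*sqrt(T)) = -0.54238558
d2 = d1 - sigma*sqrt(T) = -0.69794907
exp(-rT) = 0.98856587
N(d1) = 0.29377646; N(d2) = 0.24260452
C = S_0' * N(d1) - K * exp(-rT) * N(d2) = 83.78662146 * 0.29377646 - 93.3400 * 0.98856587 * 0.24260452 = 2.2288

Answer: Price = 2.2288


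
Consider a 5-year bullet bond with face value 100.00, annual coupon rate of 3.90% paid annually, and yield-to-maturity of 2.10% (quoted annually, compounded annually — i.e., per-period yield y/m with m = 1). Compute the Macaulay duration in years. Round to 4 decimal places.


Coupon per period c = face * coupon_rate / m = 3.900000
Periods per year m = 1; per-period yield y/m = 0.021000
Number of cashflows N = 5
Cashflows (t years, CF_t, discount factor 1/(1+y/m)^(m*t), PV):
  t = 1.0000: CF_t = 3.900000, DF = 0.979432, PV = 3.819785
  t = 2.0000: CF_t = 3.900000, DF = 0.959287, PV = 3.741219
  t = 3.0000: CF_t = 3.900000, DF = 0.939556, PV = 3.664269
  t = 4.0000: CF_t = 3.900000, DF = 0.920231, PV = 3.588902
  t = 5.0000: CF_t = 103.900000, DF = 0.901304, PV = 93.645484
Price P = sum_t PV_t = 108.459659
Macaulay numerator sum_t t * PV_t:
  t * PV_t at t = 1.0000: 3.819785
  t * PV_t at t = 2.0000: 7.482438
  t * PV_t at t = 3.0000: 10.992808
  t * PV_t at t = 4.0000: 14.355609
  t * PV_t at t = 5.0000: 468.227418
Macaulay duration D = (sum_t t * PV_t) / P = 504.878058 / 108.459659 = 4.654985

Answer: Macaulay duration = 4.6550 years


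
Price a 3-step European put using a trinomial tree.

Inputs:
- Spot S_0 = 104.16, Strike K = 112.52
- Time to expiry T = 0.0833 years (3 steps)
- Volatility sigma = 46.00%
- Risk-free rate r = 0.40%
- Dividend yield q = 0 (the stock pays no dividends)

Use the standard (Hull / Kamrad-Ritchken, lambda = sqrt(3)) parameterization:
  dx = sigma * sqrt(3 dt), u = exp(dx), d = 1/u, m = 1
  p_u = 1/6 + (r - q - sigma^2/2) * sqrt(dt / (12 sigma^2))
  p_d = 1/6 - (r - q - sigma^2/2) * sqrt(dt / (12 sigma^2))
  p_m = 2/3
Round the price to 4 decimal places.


dt = T/N = 0.027767; dx = sigma*sqrt(3*dt) = 0.132764
u = exp(dx) = 1.141980; d = 1/u = 0.875672
p_u = 0.156021, p_m = 0.666667, p_d = 0.177312
Discount per step: exp(-r*dt) = 0.999889
Stock lattice S(k, j) with j the centered position index:
  k=0: S(0,+0) = 104.1600
  k=1: S(1,-1) = 91.2100; S(1,+0) = 104.1600; S(1,+1) = 118.9487
  k=2: S(2,-2) = 79.8700; S(2,-1) = 91.2100; S(2,+0) = 104.1600; S(2,+1) = 118.9487; S(2,+2) = 135.8371
  k=3: S(3,-3) = 69.9399; S(3,-2) = 79.8700; S(3,-1) = 91.2100; S(3,+0) = 104.1600; S(3,+1) = 118.9487; S(3,+2) = 135.8371; S(3,+3) = 155.1233
Terminal payoffs V(N, j) = max(K - S_T, 0):
  V(3,-3) = 42.580109; V(3,-2) = 32.650011; V(3,-1) = 21.310033; V(3,+0) = 8.360000; V(3,+1) = 0.000000; V(3,+2) = 0.000000; V(3,+3) = 0.000000
Backward induction: V(k, j) = exp(-r*dt) * [p_u * V(k+1, j+1) + p_m * V(k+1, j) + p_d * V(k+1, j-1)]
  V(2,-2) = exp(-r*dt) * [p_u*21.310033 + p_m*32.650011 + p_d*42.580109] = 32.637834
  V(2,-1) = exp(-r*dt) * [p_u*8.360000 + p_m*21.310033 + p_d*32.650011] = 21.297901
  V(2,+0) = exp(-r*dt) * [p_u*0.000000 + p_m*8.360000 + p_d*21.310033] = 9.350820
  V(2,+1) = exp(-r*dt) * [p_u*0.000000 + p_m*0.000000 + p_d*8.360000] = 1.482164
  V(2,+2) = exp(-r*dt) * [p_u*0.000000 + p_m*0.000000 + p_d*0.000000] = 0.000000
  V(1,-1) = exp(-r*dt) * [p_u*9.350820 + p_m*21.297901 + p_d*32.637834] = 21.442227
  V(1,+0) = exp(-r*dt) * [p_u*1.482164 + p_m*9.350820 + p_d*21.297901] = 10.240366
  V(1,+1) = exp(-r*dt) * [p_u*0.000000 + p_m*1.482164 + p_d*9.350820] = 2.645829
  V(0,+0) = exp(-r*dt) * [p_u*2.645829 + p_m*10.240366 + p_d*21.442227] = 11.040455

Answer: Price = V(0,0) = 11.0405


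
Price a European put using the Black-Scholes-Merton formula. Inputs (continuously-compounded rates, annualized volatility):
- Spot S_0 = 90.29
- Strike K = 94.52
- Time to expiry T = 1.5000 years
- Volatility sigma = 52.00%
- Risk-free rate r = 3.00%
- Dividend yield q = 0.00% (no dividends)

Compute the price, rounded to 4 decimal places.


d1 = (ln(S/K) + (r - q + 0.5*sigma^2) * T) / (sigma * sqrt(T)) = 0.31720148
d2 = d1 - sigma * sqrt(T) = -0.31966585
exp(-rT) = 0.95599748; exp(-qT) = 1.00000000
P = K * exp(-rT) * N(-d2) - S_0 * exp(-qT) * N(-d1)
N(-d1) = 0.37554536; N(-d2) = 0.62538918
P = 94.5200 * 0.95599748 * 0.62538918 - 90.2900 * 1.00000000 * 0.37554536 = 22.6027

Answer: Price = 22.6027


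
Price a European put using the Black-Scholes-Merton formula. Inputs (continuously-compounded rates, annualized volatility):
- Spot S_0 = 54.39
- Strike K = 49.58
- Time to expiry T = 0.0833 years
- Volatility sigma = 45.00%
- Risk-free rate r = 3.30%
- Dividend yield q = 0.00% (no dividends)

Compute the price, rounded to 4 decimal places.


d1 = (ln(S/K) + (r - q + 0.5*sigma^2) * T) / (sigma * sqrt(T)) = 0.79902639
d2 = d1 - sigma * sqrt(T) = 0.66914857
exp(-rT) = 0.99725487; exp(-qT) = 1.00000000
P = K * exp(-rT) * N(-d2) - S_0 * exp(-qT) * N(-d1)
N(-d1) = 0.21213755; N(-d2) = 0.25170036
P = 49.5800 * 0.99725487 * 0.25170036 - 54.3900 * 1.00000000 * 0.21213755 = 0.9069

Answer: Price = 0.9069


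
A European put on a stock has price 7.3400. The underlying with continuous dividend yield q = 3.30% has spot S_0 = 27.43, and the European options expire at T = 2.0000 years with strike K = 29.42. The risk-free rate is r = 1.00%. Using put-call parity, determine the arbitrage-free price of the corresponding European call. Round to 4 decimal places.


Put-call parity: C - P = S_0 * exp(-qT) - K * exp(-rT).
S_0 * exp(-qT) = 27.4300 * 0.93613086 = 25.67806961
K * exp(-rT) = 29.4200 * 0.98019867 = 28.83744497
C = P + S*exp(-qT) - K*exp(-rT)
C = 7.3400 + 25.67806961 - 28.83744497 = 4.1806

Answer: Call price = 4.1806


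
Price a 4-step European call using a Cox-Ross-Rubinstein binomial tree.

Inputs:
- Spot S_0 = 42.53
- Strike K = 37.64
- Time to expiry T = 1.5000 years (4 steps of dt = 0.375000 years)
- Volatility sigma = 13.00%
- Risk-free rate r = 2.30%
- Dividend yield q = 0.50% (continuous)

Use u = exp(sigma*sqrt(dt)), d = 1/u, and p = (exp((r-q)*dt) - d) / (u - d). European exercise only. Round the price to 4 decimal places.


dt = T/N = 0.375000
u = exp(sigma*sqrt(dt)) = 1.082863; d = 1/u = 0.923478
p = (exp((r-q)*dt) - d) / (u - d) = 0.522602
Discount per step: exp(-r*dt) = 0.991412
Stock lattice S(k, i) with i counting down-moves:
  k=0: S(0,0) = 42.5300
  k=1: S(1,0) = 46.0542; S(1,1) = 39.2755
  k=2: S(2,0) = 49.8703; S(2,1) = 42.5300; S(2,2) = 36.2701
  k=3: S(3,0) = 54.0027; S(3,1) = 46.0542; S(3,2) = 39.2755; S(3,3) = 33.4946
  k=4: S(4,0) = 58.4776; S(4,1) = 49.8703; S(4,2) = 42.5300; S(4,3) = 36.2701; S(4,4) = 30.9315
Terminal payoffs V(N, i) = max(S_T - K, 0):
  V(4,0) = 20.837577; V(4,1) = 12.230345; V(4,2) = 4.890000; V(4,3) = 0.000000; V(4,4) = 0.000000
Backward induction: V(k, i) = exp(-r*dt) * [p * V(k+1, i) + (1-p) * V(k+1, i+1)].
  V(3,0) = exp(-r*dt) * [p*20.837577 + (1-p)*12.230345] = 16.584838
  V(3,1) = exp(-r*dt) * [p*12.230345 + (1-p)*4.890000] = 8.651140
  V(3,2) = exp(-r*dt) * [p*4.890000 + (1-p)*0.000000] = 2.533577
  V(3,3) = exp(-r*dt) * [p*0.000000 + (1-p)*0.000000] = 0.000000
  V(2,0) = exp(-r*dt) * [p*16.584838 + (1-p)*8.651140] = 12.687404
  V(2,1) = exp(-r*dt) * [p*8.651140 + (1-p)*2.533577] = 5.681413
  V(2,2) = exp(-r*dt) * [p*2.533577 + (1-p)*0.000000] = 1.312681
  V(1,0) = exp(-r*dt) * [p*12.687404 + (1-p)*5.681413] = 9.262522
  V(1,1) = exp(-r*dt) * [p*5.681413 + (1-p)*1.312681] = 3.564908
  V(0,0) = exp(-r*dt) * [p*9.262522 + (1-p)*3.564908] = 6.486306

Answer: Price = V(0,0) = 6.4863


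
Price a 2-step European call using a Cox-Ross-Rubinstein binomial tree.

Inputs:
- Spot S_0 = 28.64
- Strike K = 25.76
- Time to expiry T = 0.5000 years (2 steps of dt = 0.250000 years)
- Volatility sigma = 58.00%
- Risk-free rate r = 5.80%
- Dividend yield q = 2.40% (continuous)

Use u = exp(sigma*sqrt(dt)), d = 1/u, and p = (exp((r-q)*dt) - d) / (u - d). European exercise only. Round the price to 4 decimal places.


Answer: Price = V(0,0) = 6.2106

Derivation:
dt = T/N = 0.250000
u = exp(sigma*sqrt(dt)) = 1.336427; d = 1/u = 0.748264
p = (exp((r-q)*dt) - d) / (u - d) = 0.442517
Discount per step: exp(-r*dt) = 0.985605
Stock lattice S(k, i) with i counting down-moves:
  k=0: S(0,0) = 28.6400
  k=1: S(1,0) = 38.2753; S(1,1) = 21.4303
  k=2: S(2,0) = 51.1521; S(2,1) = 28.6400; S(2,2) = 16.0355
Terminal payoffs V(N, i) = max(S_T - K, 0):
  V(2,0) = 25.392141; V(2,1) = 2.880000; V(2,2) = 0.000000
Backward induction: V(k, i) = exp(-r*dt) * [p * V(k+1, i) + (1-p) * V(k+1, i+1)].
  V(1,0) = exp(-r*dt) * [p*25.392141 + (1-p)*2.880000] = 12.657144
  V(1,1) = exp(-r*dt) * [p*2.880000 + (1-p)*0.000000] = 1.256103
  V(0,0) = exp(-r*dt) * [p*12.657144 + (1-p)*1.256103] = 6.210551


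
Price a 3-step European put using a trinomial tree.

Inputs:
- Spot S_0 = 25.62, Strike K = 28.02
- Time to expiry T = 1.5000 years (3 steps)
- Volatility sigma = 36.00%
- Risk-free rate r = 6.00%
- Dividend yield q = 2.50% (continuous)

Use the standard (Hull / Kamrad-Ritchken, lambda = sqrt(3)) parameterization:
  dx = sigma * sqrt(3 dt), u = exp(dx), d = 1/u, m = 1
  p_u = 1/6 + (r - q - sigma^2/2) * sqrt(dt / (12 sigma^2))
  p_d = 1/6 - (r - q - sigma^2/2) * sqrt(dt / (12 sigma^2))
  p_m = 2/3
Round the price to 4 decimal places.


dt = T/N = 0.500000; dx = sigma*sqrt(3*dt) = 0.440908
u = exp(dx) = 1.554118; d = 1/u = 0.643452
p_u = 0.149770, p_m = 0.666667, p_d = 0.183564
Discount per step: exp(-r*dt) = 0.970446
Stock lattice S(k, j) with j the centered position index:
  k=0: S(0,+0) = 25.6200
  k=1: S(1,-1) = 16.4852; S(1,+0) = 25.6200; S(1,+1) = 39.8165
  k=2: S(2,-2) = 10.6075; S(2,-1) = 16.4852; S(2,+0) = 25.6200; S(2,+1) = 39.8165; S(2,+2) = 61.8795
  k=3: S(3,-3) = 6.8254; S(3,-2) = 10.6075; S(3,-1) = 16.4852; S(3,+0) = 25.6200; S(3,+1) = 39.8165; S(3,+2) = 61.8795; S(3,+3) = 96.1681
Terminal payoffs V(N, j) = max(K - S_T, 0):
  V(3,-3) = 21.194614; V(3,-2) = 17.412546; V(3,-1) = 11.534765; V(3,+0) = 2.400000; V(3,+1) = 0.000000; V(3,+2) = 0.000000; V(3,+3) = 0.000000
Backward induction: V(k, j) = exp(-r*dt) * [p_u * V(k+1, j+1) + p_m * V(k+1, j) + p_d * V(k+1, j-1)]
  V(2,-2) = exp(-r*dt) * [p_u*11.534765 + p_m*17.412546 + p_d*21.194614] = 16.717363
  V(2,-1) = exp(-r*dt) * [p_u*2.400000 + p_m*11.534765 + p_d*17.412546] = 10.913243
  V(2,+0) = exp(-r*dt) * [p_u*0.000000 + p_m*2.400000 + p_d*11.534765] = 3.607498
  V(2,+1) = exp(-r*dt) * [p_u*0.000000 + p_m*0.000000 + p_d*2.400000] = 0.427532
  V(2,+2) = exp(-r*dt) * [p_u*0.000000 + p_m*0.000000 + p_d*0.000000] = 0.000000
  V(1,-1) = exp(-r*dt) * [p_u*3.607498 + p_m*10.913243 + p_d*16.717363] = 10.562803
  V(1,+0) = exp(-r*dt) * [p_u*0.427532 + p_m*3.607498 + p_d*10.913243] = 4.340128
  V(1,+1) = exp(-r*dt) * [p_u*0.000000 + p_m*0.427532 + p_d*3.607498] = 0.919232
  V(0,+0) = exp(-r*dt) * [p_u*0.919232 + p_m*4.340128 + p_d*10.562803] = 4.823151

Answer: Price = V(0,0) = 4.8232


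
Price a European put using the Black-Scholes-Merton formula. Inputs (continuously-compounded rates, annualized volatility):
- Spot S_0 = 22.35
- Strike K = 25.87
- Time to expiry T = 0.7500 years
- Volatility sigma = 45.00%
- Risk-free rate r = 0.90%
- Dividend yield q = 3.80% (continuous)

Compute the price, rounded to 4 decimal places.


Answer: Price = 5.9799

Derivation:
d1 = (ln(S/K) + (r - q + 0.5*sigma^2) * T) / (sigma * sqrt(T)) = -0.23625218
d2 = d1 - sigma * sqrt(T) = -0.62596361
exp(-rT) = 0.99327273; exp(-qT) = 0.97190229
P = K * exp(-rT) * N(-d2) - S_0 * exp(-qT) * N(-d1)
N(-d1) = 0.59338150; N(-d2) = 0.73433060
P = 25.8700 * 0.99327273 * 0.73433060 - 22.3500 * 0.97190229 * 0.59338150 = 5.9799


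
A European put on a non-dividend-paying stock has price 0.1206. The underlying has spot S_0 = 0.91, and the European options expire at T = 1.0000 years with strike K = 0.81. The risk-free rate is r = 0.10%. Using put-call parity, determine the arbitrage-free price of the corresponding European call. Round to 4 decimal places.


Put-call parity: C - P = S_0 * exp(-qT) - K * exp(-rT).
S_0 * exp(-qT) = 0.9100 * 1.00000000 = 0.91000000
K * exp(-rT) = 0.8100 * 0.99900050 = 0.80919040
C = P + S*exp(-qT) - K*exp(-rT)
C = 0.1206 + 0.91000000 - 0.80919040 = 0.2214

Answer: Call price = 0.2214
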